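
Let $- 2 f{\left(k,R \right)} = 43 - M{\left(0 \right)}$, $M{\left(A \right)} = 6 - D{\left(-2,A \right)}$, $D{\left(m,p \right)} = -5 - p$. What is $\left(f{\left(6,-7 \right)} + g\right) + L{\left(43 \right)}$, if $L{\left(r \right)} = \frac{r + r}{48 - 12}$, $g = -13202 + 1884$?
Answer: $- \frac{203969}{18} \approx -11332.0$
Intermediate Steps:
$g = -11318$
$M{\left(A \right)} = 11 + A$ ($M{\left(A \right)} = 6 - \left(-5 - A\right) = 6 + \left(5 + A\right) = 11 + A$)
$L{\left(r \right)} = \frac{r}{18}$ ($L{\left(r \right)} = \frac{2 r}{36} = 2 r \frac{1}{36} = \frac{r}{18}$)
$f{\left(k,R \right)} = -16$ ($f{\left(k,R \right)} = - \frac{43 - \left(11 + 0\right)}{2} = - \frac{43 - 11}{2} = \left(- \frac{1}{2}\right) 32 = -16$)
$\left(f{\left(6,-7 \right)} + g\right) + L{\left(43 \right)} = \left(-16 - 11318\right) + \frac{1}{18} \cdot 43 = -11334 + \frac{43}{18} = - \frac{203969}{18}$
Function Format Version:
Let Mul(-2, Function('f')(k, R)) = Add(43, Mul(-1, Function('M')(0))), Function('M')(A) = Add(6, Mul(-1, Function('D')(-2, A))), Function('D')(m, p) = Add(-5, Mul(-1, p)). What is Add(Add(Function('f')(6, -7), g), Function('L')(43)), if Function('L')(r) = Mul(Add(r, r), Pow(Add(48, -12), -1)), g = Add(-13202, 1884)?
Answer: Rational(-203969, 18) ≈ -11332.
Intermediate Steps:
g = -11318
Function('M')(A) = Add(11, A) (Function('M')(A) = Add(6, Mul(-1, Add(-5, Mul(-1, A)))) = Add(6, Add(5, A)) = Add(11, A))
Function('L')(r) = Mul(Rational(1, 18), r) (Function('L')(r) = Mul(Mul(2, r), Pow(36, -1)) = Mul(Mul(2, r), Rational(1, 36)) = Mul(Rational(1, 18), r))
Function('f')(k, R) = -16 (Function('f')(k, R) = Mul(Rational(-1, 2), Add(43, Mul(-1, Add(11, 0)))) = Mul(Rational(-1, 2), Add(43, Mul(-1, 11))) = Mul(Rational(-1, 2), Add(43, -11)) = Mul(Rational(-1, 2), 32) = -16)
Add(Add(Function('f')(6, -7), g), Function('L')(43)) = Add(Add(-16, -11318), Mul(Rational(1, 18), 43)) = Add(-11334, Rational(43, 18)) = Rational(-203969, 18)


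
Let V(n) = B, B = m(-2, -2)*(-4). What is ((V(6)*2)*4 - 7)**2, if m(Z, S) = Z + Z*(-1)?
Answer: 49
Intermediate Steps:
m(Z, S) = 0 (m(Z, S) = Z - Z = 0)
B = 0 (B = 0*(-4) = 0)
V(n) = 0
((V(6)*2)*4 - 7)**2 = ((0*2)*4 - 7)**2 = (0*4 - 7)**2 = (0 - 7)**2 = (-7)**2 = 49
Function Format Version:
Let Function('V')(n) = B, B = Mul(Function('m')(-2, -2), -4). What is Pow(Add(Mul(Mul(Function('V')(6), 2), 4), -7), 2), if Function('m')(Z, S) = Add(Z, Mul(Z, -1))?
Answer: 49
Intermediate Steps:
Function('m')(Z, S) = 0 (Function('m')(Z, S) = Add(Z, Mul(-1, Z)) = 0)
B = 0 (B = Mul(0, -4) = 0)
Function('V')(n) = 0
Pow(Add(Mul(Mul(Function('V')(6), 2), 4), -7), 2) = Pow(Add(Mul(Mul(0, 2), 4), -7), 2) = Pow(Add(Mul(0, 4), -7), 2) = Pow(Add(0, -7), 2) = Pow(-7, 2) = 49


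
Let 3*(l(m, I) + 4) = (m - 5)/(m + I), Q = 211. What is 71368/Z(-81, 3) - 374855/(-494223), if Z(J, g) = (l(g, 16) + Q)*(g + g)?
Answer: 339503381543/5830348731 ≈ 58.230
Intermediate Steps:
l(m, I) = -4 + (-5 + m)/(3*(I + m)) (l(m, I) = -4 + ((m - 5)/(m + I))/3 = -4 + ((-5 + m)/(I + m))/3 = -4 + (-5 + m)/(3*(I + m)))
Z(J, g) = 2*g*(211 + (-197 - 11*g)/(3*(16 + g))) (Z(J, g) = ((-5 - 12*16 - 11*g)/(3*(16 + g)) + 211)*(g + g) = ((-5 - 192 - 11*g)/(3*(16 + g)) + 211)*(2*g) = ((-197 - 11*g)/(3*(16 + g)) + 211)*(2*g) = (211 + (-197 - 11*g)/(3*(16 + g)))*(2*g) = 2*g*(211 + (-197 - 11*g)/(3*(16 + g))))
71368/Z(-81, 3) - 374855/(-494223) = 71368/(((⅔)*3*(9931 + 622*3)/(16 + 3))) - 374855/(-494223) = 71368/(((⅔)*3*(9931 + 1866)/19)) - 374855*(-1/494223) = 71368/(((⅔)*3*(1/19)*11797)) + 374855/494223 = 71368/(23594/19) + 374855/494223 = 71368*(19/23594) + 374855/494223 = 677996/11797 + 374855/494223 = 339503381543/5830348731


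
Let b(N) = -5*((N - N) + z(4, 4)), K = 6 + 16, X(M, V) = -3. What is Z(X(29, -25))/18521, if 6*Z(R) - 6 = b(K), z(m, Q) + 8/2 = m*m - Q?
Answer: -17/55563 ≈ -0.00030596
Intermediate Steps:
K = 22
z(m, Q) = -4 + m**2 - Q (z(m, Q) = -4 + (m*m - Q) = -4 + (m**2 - Q) = -4 + m**2 - Q)
b(N) = -40 (b(N) = -5*((N - N) + (-4 + 4**2 - 1*4)) = -5*(0 + (-4 + 16 - 4)) = -5*(0 + 8) = -5*8 = -40)
Z(R) = -17/3 (Z(R) = 1 + (1/6)*(-40) = 1 - 20/3 = -17/3)
Z(X(29, -25))/18521 = -17/3/18521 = -17/3*1/18521 = -17/55563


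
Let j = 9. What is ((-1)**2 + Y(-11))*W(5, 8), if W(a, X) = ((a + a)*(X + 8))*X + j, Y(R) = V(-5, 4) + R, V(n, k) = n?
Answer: -19335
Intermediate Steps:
Y(R) = -5 + R
W(a, X) = 9 + 2*X*a*(8 + X) (W(a, X) = ((a + a)*(X + 8))*X + 9 = ((2*a)*(8 + X))*X + 9 = (2*a*(8 + X))*X + 9 = 2*X*a*(8 + X) + 9 = 9 + 2*X*a*(8 + X))
((-1)**2 + Y(-11))*W(5, 8) = ((-1)**2 + (-5 - 11))*(9 + 2*5*8**2 + 16*8*5) = (1 - 16)*(9 + 2*5*64 + 640) = -15*(9 + 640 + 640) = -15*1289 = -19335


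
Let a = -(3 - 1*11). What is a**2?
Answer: 64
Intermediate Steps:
a = 8 (a = -(3 - 11) = -1*(-8) = 8)
a**2 = 8**2 = 64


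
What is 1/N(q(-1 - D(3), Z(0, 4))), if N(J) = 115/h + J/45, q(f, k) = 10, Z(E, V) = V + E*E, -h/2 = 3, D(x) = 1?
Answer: -18/341 ≈ -0.052786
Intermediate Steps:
h = -6 (h = -2*3 = -6)
Z(E, V) = V + E²
N(J) = -115/6 + J/45 (N(J) = 115/(-6) + J/45 = 115*(-⅙) + J*(1/45) = -115/6 + J/45)
1/N(q(-1 - D(3), Z(0, 4))) = 1/(-115/6 + (1/45)*10) = 1/(-115/6 + 2/9) = 1/(-341/18) = -18/341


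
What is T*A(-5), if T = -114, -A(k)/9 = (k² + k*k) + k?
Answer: 46170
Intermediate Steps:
A(k) = -18*k² - 9*k (A(k) = -9*((k² + k*k) + k) = -9*((k² + k²) + k) = -9*(2*k² + k) = -9*(k + 2*k²) = -18*k² - 9*k)
T*A(-5) = -(-1026)*(-5)*(1 + 2*(-5)) = -(-1026)*(-5)*(1 - 10) = -(-1026)*(-5)*(-9) = -114*(-405) = 46170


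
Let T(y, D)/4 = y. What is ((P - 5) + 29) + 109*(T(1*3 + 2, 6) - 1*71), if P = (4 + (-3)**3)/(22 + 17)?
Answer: -215888/39 ≈ -5535.6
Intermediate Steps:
T(y, D) = 4*y
P = -23/39 (P = (4 - 27)/39 = -23*1/39 = -23/39 ≈ -0.58974)
((P - 5) + 29) + 109*(T(1*3 + 2, 6) - 1*71) = ((-23/39 - 5) + 29) + 109*(4*(1*3 + 2) - 1*71) = (-218/39 + 29) + 109*(4*(3 + 2) - 71) = 913/39 + 109*(4*5 - 71) = 913/39 + 109*(20 - 71) = 913/39 + 109*(-51) = 913/39 - 5559 = -215888/39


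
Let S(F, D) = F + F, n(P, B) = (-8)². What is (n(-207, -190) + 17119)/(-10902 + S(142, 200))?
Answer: -17183/10618 ≈ -1.6183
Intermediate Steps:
n(P, B) = 64
S(F, D) = 2*F
(n(-207, -190) + 17119)/(-10902 + S(142, 200)) = (64 + 17119)/(-10902 + 2*142) = 17183/(-10902 + 284) = 17183/(-10618) = 17183*(-1/10618) = -17183/10618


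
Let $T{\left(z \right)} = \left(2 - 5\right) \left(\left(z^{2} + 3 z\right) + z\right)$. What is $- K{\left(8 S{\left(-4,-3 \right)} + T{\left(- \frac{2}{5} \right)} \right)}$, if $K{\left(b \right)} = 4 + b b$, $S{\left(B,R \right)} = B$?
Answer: $- \frac{481364}{625} \approx -770.18$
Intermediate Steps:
$T{\left(z \right)} = - 12 z - 3 z^{2}$ ($T{\left(z \right)} = - 3 \left(z^{2} + 4 z\right) = - 12 z - 3 z^{2}$)
$K{\left(b \right)} = 4 + b^{2}$
$- K{\left(8 S{\left(-4,-3 \right)} + T{\left(- \frac{2}{5} \right)} \right)} = - (4 + \left(8 \left(-4\right) - 3 \left(- \frac{2}{5}\right) \left(4 - \frac{2}{5}\right)\right)^{2}) = - (4 + \left(-32 - 3 \left(\left(-2\right) \frac{1}{5}\right) \left(4 - \frac{2}{5}\right)\right)^{2}) = - (4 + \left(-32 - - \frac{6 \left(4 - \frac{2}{5}\right)}{5}\right)^{2}) = - (4 + \left(-32 - \left(- \frac{6}{5}\right) \frac{18}{5}\right)^{2}) = - (4 + \left(-32 + \frac{108}{25}\right)^{2}) = - (4 + \left(- \frac{692}{25}\right)^{2}) = - (4 + \frac{478864}{625}) = \left(-1\right) \frac{481364}{625} = - \frac{481364}{625}$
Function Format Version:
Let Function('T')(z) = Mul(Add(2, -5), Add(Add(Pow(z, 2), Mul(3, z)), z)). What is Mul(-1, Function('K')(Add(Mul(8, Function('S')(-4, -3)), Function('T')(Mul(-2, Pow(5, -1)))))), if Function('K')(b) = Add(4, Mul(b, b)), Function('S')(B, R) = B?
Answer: Rational(-481364, 625) ≈ -770.18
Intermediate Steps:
Function('T')(z) = Add(Mul(-12, z), Mul(-3, Pow(z, 2))) (Function('T')(z) = Mul(-3, Add(Pow(z, 2), Mul(4, z))) = Add(Mul(-12, z), Mul(-3, Pow(z, 2))))
Function('K')(b) = Add(4, Pow(b, 2))
Mul(-1, Function('K')(Add(Mul(8, Function('S')(-4, -3)), Function('T')(Mul(-2, Pow(5, -1)))))) = Mul(-1, Add(4, Pow(Add(Mul(8, -4), Mul(-3, Mul(-2, Pow(5, -1)), Add(4, Mul(-2, Pow(5, -1))))), 2))) = Mul(-1, Add(4, Pow(Add(-32, Mul(-3, Mul(-2, Rational(1, 5)), Add(4, Mul(-2, Rational(1, 5))))), 2))) = Mul(-1, Add(4, Pow(Add(-32, Mul(-3, Rational(-2, 5), Add(4, Rational(-2, 5)))), 2))) = Mul(-1, Add(4, Pow(Add(-32, Mul(-3, Rational(-2, 5), Rational(18, 5))), 2))) = Mul(-1, Add(4, Pow(Add(-32, Rational(108, 25)), 2))) = Mul(-1, Add(4, Pow(Rational(-692, 25), 2))) = Mul(-1, Add(4, Rational(478864, 625))) = Mul(-1, Rational(481364, 625)) = Rational(-481364, 625)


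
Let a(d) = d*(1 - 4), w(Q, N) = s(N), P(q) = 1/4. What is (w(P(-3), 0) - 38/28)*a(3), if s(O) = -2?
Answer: 423/14 ≈ 30.214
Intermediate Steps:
P(q) = 1/4
w(Q, N) = -2
a(d) = -3*d (a(d) = d*(-3) = -3*d)
(w(P(-3), 0) - 38/28)*a(3) = (-2 - 38/28)*(-3*3) = (-2 - 38/28)*(-9) = (-2 - 1*19/14)*(-9) = (-2 - 19/14)*(-9) = -47/14*(-9) = 423/14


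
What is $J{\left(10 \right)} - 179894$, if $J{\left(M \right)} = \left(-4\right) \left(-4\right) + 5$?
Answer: $-179873$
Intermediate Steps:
$J{\left(M \right)} = 21$ ($J{\left(M \right)} = 16 + 5 = 21$)
$J{\left(10 \right)} - 179894 = 21 - 179894 = -179873$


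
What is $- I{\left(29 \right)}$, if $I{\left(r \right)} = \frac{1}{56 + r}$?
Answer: $- \frac{1}{85} \approx -0.011765$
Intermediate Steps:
$- I{\left(29 \right)} = - \frac{1}{56 + 29} = - \frac{1}{85}$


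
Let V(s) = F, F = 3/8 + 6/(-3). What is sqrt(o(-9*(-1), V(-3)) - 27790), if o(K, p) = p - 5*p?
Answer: I*sqrt(111134)/2 ≈ 166.68*I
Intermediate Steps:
F = -13/8 (F = 3*(1/8) + 6*(-1/3) = 3/8 - 2 = -13/8 ≈ -1.6250)
V(s) = -13/8
o(K, p) = -4*p
sqrt(o(-9*(-1), V(-3)) - 27790) = sqrt(-4*(-13/8) - 27790) = sqrt(13/2 - 27790) = sqrt(-55567/2) = I*sqrt(111134)/2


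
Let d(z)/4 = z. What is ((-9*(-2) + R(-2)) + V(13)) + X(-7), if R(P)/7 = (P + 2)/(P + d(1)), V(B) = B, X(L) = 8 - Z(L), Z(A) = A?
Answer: 46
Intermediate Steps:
d(z) = 4*z
X(L) = 8 - L
R(P) = 7*(2 + P)/(4 + P) (R(P) = 7*((P + 2)/(P + 4*1)) = 7*((2 + P)/(P + 4)) = 7*((2 + P)/(4 + P)) = 7*(2 + P)/(4 + P))
((-9*(-2) + R(-2)) + V(13)) + X(-7) = ((-9*(-2) + 7*(2 - 2)/(4 - 2)) + 13) + (8 - 1*(-7)) = ((18 + 7*0/2) + 13) + (8 + 7) = ((18 + 7*(½)*0) + 13) + 15 = ((18 + 0) + 13) + 15 = (18 + 13) + 15 = 31 + 15 = 46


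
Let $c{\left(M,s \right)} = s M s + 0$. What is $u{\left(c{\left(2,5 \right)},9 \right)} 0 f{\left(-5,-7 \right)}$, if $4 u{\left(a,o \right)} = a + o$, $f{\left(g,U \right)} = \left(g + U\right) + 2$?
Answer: $0$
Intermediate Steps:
$c{\left(M,s \right)} = M s^{2}$ ($c{\left(M,s \right)} = M s s + 0 = M s^{2} + 0 = M s^{2}$)
$f{\left(g,U \right)} = 2 + U + g$ ($f{\left(g,U \right)} = \left(U + g\right) + 2 = 2 + U + g$)
$u{\left(a,o \right)} = \frac{a}{4} + \frac{o}{4}$ ($u{\left(a,o \right)} = \frac{a + o}{4} = \frac{a}{4} + \frac{o}{4}$)
$u{\left(c{\left(2,5 \right)},9 \right)} 0 f{\left(-5,-7 \right)} = \left(\frac{2 \cdot 5^{2}}{4} + \frac{1}{4} \cdot 9\right) 0 \left(2 - 7 - 5\right) = \left(\frac{2 \cdot 25}{4} + \frac{9}{4}\right) 0 \left(-10\right) = \left(\frac{1}{4} \cdot 50 + \frac{9}{4}\right) 0 \left(-10\right) = \left(\frac{25}{2} + \frac{9}{4}\right) 0 \left(-10\right) = \frac{59}{4} \cdot 0 \left(-10\right) = 0 \left(-10\right) = 0$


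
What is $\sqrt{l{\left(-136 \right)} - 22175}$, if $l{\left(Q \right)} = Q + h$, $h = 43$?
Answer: $2 i \sqrt{5567} \approx 149.22 i$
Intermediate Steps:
$l{\left(Q \right)} = 43 + Q$ ($l{\left(Q \right)} = Q + 43 = 43 + Q$)
$\sqrt{l{\left(-136 \right)} - 22175} = \sqrt{\left(43 - 136\right) - 22175} = \sqrt{-93 - 22175} = \sqrt{-22268} = 2 i \sqrt{5567}$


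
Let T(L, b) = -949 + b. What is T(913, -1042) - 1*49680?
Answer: -51671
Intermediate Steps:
T(913, -1042) - 1*49680 = (-949 - 1042) - 1*49680 = -1991 - 49680 = -51671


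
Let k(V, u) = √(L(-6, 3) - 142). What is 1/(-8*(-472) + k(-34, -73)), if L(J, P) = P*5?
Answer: 3776/14258303 - I*√127/14258303 ≈ 0.00026483 - 7.9038e-7*I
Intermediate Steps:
L(J, P) = 5*P
k(V, u) = I*√127 (k(V, u) = √(5*3 - 142) = √(15 - 142) = √(-127) = I*√127)
1/(-8*(-472) + k(-34, -73)) = 1/(-8*(-472) + I*√127) = 1/(3776 + I*√127)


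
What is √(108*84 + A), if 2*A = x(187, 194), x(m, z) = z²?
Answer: √27890 ≈ 167.00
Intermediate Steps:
A = 18818 (A = (½)*194² = (½)*37636 = 18818)
√(108*84 + A) = √(108*84 + 18818) = √(9072 + 18818) = √27890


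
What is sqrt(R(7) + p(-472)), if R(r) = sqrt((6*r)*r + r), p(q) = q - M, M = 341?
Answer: sqrt(-813 + sqrt(301)) ≈ 28.207*I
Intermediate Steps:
p(q) = -341 + q (p(q) = q - 1*341 = q - 341 = -341 + q)
R(r) = sqrt(r + 6*r**2) (R(r) = sqrt(6*r**2 + r) = sqrt(r + 6*r**2))
sqrt(R(7) + p(-472)) = sqrt(sqrt(7*(1 + 6*7)) + (-341 - 472)) = sqrt(sqrt(7*(1 + 42)) - 813) = sqrt(sqrt(7*43) - 813) = sqrt(sqrt(301) - 813) = sqrt(-813 + sqrt(301))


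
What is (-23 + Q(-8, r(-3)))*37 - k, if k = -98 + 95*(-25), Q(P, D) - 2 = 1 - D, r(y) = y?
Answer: 1844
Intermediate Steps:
Q(P, D) = 3 - D (Q(P, D) = 2 + (1 - D) = 3 - D)
k = -2473 (k = -98 - 2375 = -2473)
(-23 + Q(-8, r(-3)))*37 - k = (-23 + (3 - 1*(-3)))*37 - 1*(-2473) = (-23 + (3 + 3))*37 + 2473 = (-23 + 6)*37 + 2473 = -17*37 + 2473 = -629 + 2473 = 1844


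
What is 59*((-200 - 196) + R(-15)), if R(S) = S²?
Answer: -10089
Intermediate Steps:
59*((-200 - 196) + R(-15)) = 59*((-200 - 196) + (-15)²) = 59*(-396 + 225) = 59*(-171) = -10089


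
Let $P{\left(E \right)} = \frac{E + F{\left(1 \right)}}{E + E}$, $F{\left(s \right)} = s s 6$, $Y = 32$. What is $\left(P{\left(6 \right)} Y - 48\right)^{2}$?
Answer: $256$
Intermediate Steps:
$F{\left(s \right)} = 6 s^{2}$ ($F{\left(s \right)} = s^{2} \cdot 6 = 6 s^{2}$)
$P{\left(E \right)} = \frac{6 + E}{2 E}$ ($P{\left(E \right)} = \frac{E + 6 \cdot 1^{2}}{E + E} = \frac{E + 6 \cdot 1}{2 E} = \left(E + 6\right) \frac{1}{2 E} = \left(6 + E\right) \frac{1}{2 E} = \frac{6 + E}{2 E}$)
$\left(P{\left(6 \right)} Y - 48\right)^{2} = \left(\frac{6 + 6}{2 \cdot 6} \cdot 32 - 48\right)^{2} = \left(\frac{1}{2} \cdot \frac{1}{6} \cdot 12 \cdot 32 - 48\right)^{2} = \left(1 \cdot 32 - 48\right)^{2} = \left(32 - 48\right)^{2} = \left(-16\right)^{2} = 256$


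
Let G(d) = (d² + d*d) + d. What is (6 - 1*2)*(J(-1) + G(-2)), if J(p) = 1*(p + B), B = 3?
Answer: 32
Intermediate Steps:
G(d) = d + 2*d² (G(d) = (d² + d²) + d = 2*d² + d = d + 2*d²)
J(p) = 3 + p (J(p) = 1*(p + 3) = 1*(3 + p) = 3 + p)
(6 - 1*2)*(J(-1) + G(-2)) = (6 - 1*2)*((3 - 1) - 2*(1 + 2*(-2))) = (6 - 2)*(2 - 2*(1 - 4)) = 4*(2 - 2*(-3)) = 4*(2 + 6) = 4*8 = 32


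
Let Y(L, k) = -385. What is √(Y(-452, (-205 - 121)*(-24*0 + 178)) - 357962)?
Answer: I*√358347 ≈ 598.62*I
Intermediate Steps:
√(Y(-452, (-205 - 121)*(-24*0 + 178)) - 357962) = √(-385 - 357962) = √(-358347) = I*√358347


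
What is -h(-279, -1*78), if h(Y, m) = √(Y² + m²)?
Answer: -15*√373 ≈ -289.70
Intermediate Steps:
-h(-279, -1*78) = -√((-279)² + (-1*78)²) = -√(77841 + (-78)²) = -√(77841 + 6084) = -√83925 = -15*√373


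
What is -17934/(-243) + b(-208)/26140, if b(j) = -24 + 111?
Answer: 156271967/2117340 ≈ 73.806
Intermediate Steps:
b(j) = 87
-17934/(-243) + b(-208)/26140 = -17934/(-243) + 87/26140 = -17934*(-1/243) + 87*(1/26140) = 5978/81 + 87/26140 = 156271967/2117340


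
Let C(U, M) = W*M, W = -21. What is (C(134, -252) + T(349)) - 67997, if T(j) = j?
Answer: -62356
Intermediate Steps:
C(U, M) = -21*M
(C(134, -252) + T(349)) - 67997 = (-21*(-252) + 349) - 67997 = (5292 + 349) - 67997 = 5641 - 67997 = -62356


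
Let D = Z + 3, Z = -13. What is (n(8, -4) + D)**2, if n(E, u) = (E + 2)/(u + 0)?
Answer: 625/4 ≈ 156.25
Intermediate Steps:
D = -10 (D = -13 + 3 = -10)
n(E, u) = (2 + E)/u
(n(8, -4) + D)**2 = ((2 + 8)/(-4) - 10)**2 = (-1/4*10 - 10)**2 = (-5/2 - 10)**2 = (-25/2)**2 = 625/4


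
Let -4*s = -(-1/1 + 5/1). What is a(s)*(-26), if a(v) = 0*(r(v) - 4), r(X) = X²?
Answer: 0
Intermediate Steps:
s = 1 (s = -(-1)*(-1/1 + 5/1)/4 = -(-1)*(-1*1 + 5*1)/4 = -(-1)*(-1 + 5)/4 = -(-1)*4/4 = -¼*(-4) = 1)
a(v) = 0 (a(v) = 0*(v² - 4) = 0*(-4 + v²) = 0)
a(s)*(-26) = 0*(-26) = 0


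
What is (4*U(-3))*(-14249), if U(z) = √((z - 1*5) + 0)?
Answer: -113992*I*√2 ≈ -1.6121e+5*I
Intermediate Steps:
U(z) = √(-5 + z) (U(z) = √((z - 5) + 0) = √((-5 + z) + 0) = √(-5 + z))
(4*U(-3))*(-14249) = (4*√(-5 - 3))*(-14249) = (4*√(-8))*(-14249) = (4*(2*I*√2))*(-14249) = (8*I*√2)*(-14249) = -113992*I*√2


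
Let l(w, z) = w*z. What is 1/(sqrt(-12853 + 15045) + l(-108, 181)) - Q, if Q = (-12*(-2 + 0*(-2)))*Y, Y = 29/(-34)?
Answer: 33244540665/1624018976 - sqrt(137)/95530528 ≈ 20.471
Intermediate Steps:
Y = -29/34 (Y = 29*(-1/34) = -29/34 ≈ -0.85294)
Q = -348/17 (Q = -12*(-2 + 0*(-2))*(-29/34) = -12*(-2 + 0)*(-29/34) = -12*(-2)*(-29/34) = 24*(-29/34) = -348/17 ≈ -20.471)
1/(sqrt(-12853 + 15045) + l(-108, 181)) - Q = 1/(sqrt(-12853 + 15045) - 108*181) - 1*(-348/17) = 1/(sqrt(2192) - 19548) + 348/17 = 1/(4*sqrt(137) - 19548) + 348/17 = 1/(-19548 + 4*sqrt(137)) + 348/17 = 348/17 + 1/(-19548 + 4*sqrt(137))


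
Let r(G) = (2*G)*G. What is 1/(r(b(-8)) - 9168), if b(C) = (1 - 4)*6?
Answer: -1/8520 ≈ -0.00011737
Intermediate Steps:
b(C) = -18 (b(C) = -3*6 = -18)
r(G) = 2*G**2
1/(r(b(-8)) - 9168) = 1/(2*(-18)**2 - 9168) = 1/(2*324 - 9168) = 1/(648 - 9168) = 1/(-8520) = -1/8520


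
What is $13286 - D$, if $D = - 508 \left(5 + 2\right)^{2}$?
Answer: $38178$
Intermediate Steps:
$D = -24892$ ($D = - 508 \cdot 7^{2} = \left(-508\right) 49 = -24892$)
$13286 - D = 13286 - -24892 = 13286 + 24892 = 38178$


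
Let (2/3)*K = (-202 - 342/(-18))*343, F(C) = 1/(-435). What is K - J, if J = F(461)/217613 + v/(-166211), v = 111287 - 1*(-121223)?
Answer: -2962742227367535413/31467616678410 ≈ -94152.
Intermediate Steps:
v = 232510 (v = 111287 + 121223 = 232510)
F(C) = -1/435
J = -22009781570261/15733808339205 (J = -1/435/217613 + 232510/(-166211) = -1/435*1/217613 + 232510*(-1/166211) = -1/94661655 - 232510/166211 = -22009781570261/15733808339205 ≈ -1.3989)
K = -188307/2 (K = 3*((-202 - 342/(-18))*343)/2 = 3*((-202 - 342*(-1/18))*343)/2 = 3*((-202 + 19)*343)/2 = 3*(-183*343)/2 = (3/2)*(-62769) = -188307/2 ≈ -94154.)
K - J = -188307/2 - 1*(-22009781570261/15733808339205) = -188307/2 + 22009781570261/15733808339205 = -2962742227367535413/31467616678410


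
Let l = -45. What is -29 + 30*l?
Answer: -1379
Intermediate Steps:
-29 + 30*l = -29 + 30*(-45) = -29 - 1350 = -1379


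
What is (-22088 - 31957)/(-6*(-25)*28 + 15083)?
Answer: -54045/19283 ≈ -2.8027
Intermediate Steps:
(-22088 - 31957)/(-6*(-25)*28 + 15083) = -54045/(150*28 + 15083) = -54045/(4200 + 15083) = -54045/19283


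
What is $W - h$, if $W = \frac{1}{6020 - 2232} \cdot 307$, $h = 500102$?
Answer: $- \frac{1894386069}{3788} \approx -5.001 \cdot 10^{5}$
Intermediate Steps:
$W = \frac{307}{3788}$ ($W = \frac{1}{3788} \cdot 307 = \frac{307}{3788} \approx 0.081045$)
$W - h = \frac{307}{3788} - 500102 = - \frac{1894386069}{3788}$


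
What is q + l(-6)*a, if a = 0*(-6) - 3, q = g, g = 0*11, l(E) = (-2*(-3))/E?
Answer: 3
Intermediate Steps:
l(E) = 6/E
g = 0
q = 0
a = -3 (a = 0 - 3 = -3)
q + l(-6)*a = 0 + (6/(-6))*(-3) = 0 + (6*(-⅙))*(-3) = 0 - 1*(-3) = 0 + 3 = 3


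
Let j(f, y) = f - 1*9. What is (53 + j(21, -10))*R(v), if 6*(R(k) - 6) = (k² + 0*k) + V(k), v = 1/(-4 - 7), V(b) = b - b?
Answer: 283205/726 ≈ 390.09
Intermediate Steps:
V(b) = 0
j(f, y) = -9 + f (j(f, y) = f - 9 = -9 + f)
v = -1/11 (v = 1/(-11) = -1/11 ≈ -0.090909)
R(k) = 6 + k²/6 (R(k) = 6 + ((k² + 0*k) + 0)/6 = 6 + ((k² + 0) + 0)/6 = 6 + (k² + 0)/6 = 6 + k²/6)
(53 + j(21, -10))*R(v) = (53 + (-9 + 21))*(6 + (-1/11)²/6) = (53 + 12)*(6 + (⅙)*(1/121)) = 65*(6 + 1/726) = 65*(4357/726) = 283205/726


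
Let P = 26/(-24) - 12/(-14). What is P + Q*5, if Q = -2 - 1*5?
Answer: -2959/84 ≈ -35.226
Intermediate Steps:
P = -19/84 (P = 26*(-1/24) - 12*(-1/14) = -13/12 + 6/7 = -19/84 ≈ -0.22619)
Q = -7 (Q = -2 - 5 = -7)
P + Q*5 = -19/84 - 7*5 = -19/84 - 35 = -2959/84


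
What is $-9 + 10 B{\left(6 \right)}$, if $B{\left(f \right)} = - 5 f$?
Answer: $-309$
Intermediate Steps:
$-9 + 10 B{\left(6 \right)} = -9 + 10 \left(\left(-5\right) 6\right) = -9 + 10 \left(-30\right) = -9 - 300 = -309$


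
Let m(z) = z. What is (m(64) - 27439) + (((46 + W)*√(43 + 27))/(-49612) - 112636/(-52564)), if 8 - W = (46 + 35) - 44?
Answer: -359706716/13141 - 17*√70/49612 ≈ -27373.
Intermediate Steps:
W = -29 (W = 8 - ((46 + 35) - 44) = 8 - (81 - 44) = 8 - 1*37 = 8 - 37 = -29)
(m(64) - 27439) + (((46 + W)*√(43 + 27))/(-49612) - 112636/(-52564)) = (64 - 27439) + (((46 - 29)*√(43 + 27))/(-49612) - 112636/(-52564)) = -27375 + ((17*√70)*(-1/49612) - 112636*(-1/52564)) = -27375 + (-17*√70/49612 + 28159/13141) = -27375 + (28159/13141 - 17*√70/49612) = -359706716/13141 - 17*√70/49612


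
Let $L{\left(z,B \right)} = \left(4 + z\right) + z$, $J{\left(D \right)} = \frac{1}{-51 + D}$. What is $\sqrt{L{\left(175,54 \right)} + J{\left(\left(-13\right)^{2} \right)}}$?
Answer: $\frac{\sqrt{4929214}}{118} \approx 18.815$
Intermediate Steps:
$L{\left(z,B \right)} = 4 + 2 z$
$\sqrt{L{\left(175,54 \right)} + J{\left(\left(-13\right)^{2} \right)}} = \sqrt{\left(4 + 2 \cdot 175\right) + \frac{1}{-51 + \left(-13\right)^{2}}} = \sqrt{\left(4 + 350\right) + \frac{1}{-51 + 169}} = \sqrt{354 + \frac{1}{118}} = \sqrt{\frac{41773}{118}} = \frac{\sqrt{4929214}}{118}$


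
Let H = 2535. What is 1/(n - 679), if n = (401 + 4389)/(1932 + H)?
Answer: -4467/3028303 ≈ -0.0014751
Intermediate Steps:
n = 4790/4467 (n = (401 + 4389)/(1932 + 2535) = 4790/4467 ≈ 1.0723)
1/(n - 679) = 1/(4790/4467 - 679) = 1/(-3028303/4467) = -4467/3028303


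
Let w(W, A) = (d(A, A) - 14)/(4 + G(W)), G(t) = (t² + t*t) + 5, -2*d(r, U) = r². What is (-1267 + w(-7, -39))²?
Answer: 74358199969/45796 ≈ 1.6237e+6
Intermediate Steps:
d(r, U) = -r²/2
G(t) = 5 + 2*t² (G(t) = (t² + t²) + 5 = 2*t² + 5 = 5 + 2*t²)
w(W, A) = (-14 - A²/2)/(9 + 2*W²) (w(W, A) = (-A²/2 - 14)/(4 + (5 + 2*W²)) = (-14 - A²/2)/(9 + 2*W²))
(-1267 + w(-7, -39))² = (-1267 + (-28 - 1*(-39)²)/(2*(9 + 2*(-7)²)))² = (-1267 + (-28 - 1*1521)/(2*(9 + 2*49)))² = (-1267 + (-28 - 1521)/(2*(9 + 98)))² = (-1267 + (½)*(-1549)/107)² = (-1267 + (½)*(1/107)*(-1549))² = (-1267 - 1549/214)² = (-272687/214)² = 74358199969/45796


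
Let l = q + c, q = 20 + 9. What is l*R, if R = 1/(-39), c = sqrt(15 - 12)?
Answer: -29/39 - sqrt(3)/39 ≈ -0.78800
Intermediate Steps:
c = sqrt(3) ≈ 1.7320
q = 29
R = -1/39 ≈ -0.025641
l = 29 + sqrt(3) ≈ 30.732
l*R = (29 + sqrt(3))*(-1/39) = -29/39 - sqrt(3)/39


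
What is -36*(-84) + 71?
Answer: 3095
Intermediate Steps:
-36*(-84) + 71 = 3024 + 71 = 3095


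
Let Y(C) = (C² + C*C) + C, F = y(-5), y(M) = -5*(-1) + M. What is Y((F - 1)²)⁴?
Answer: 81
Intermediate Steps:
y(M) = 5 + M
F = 0 (F = 5 - 5 = 0)
Y(C) = C + 2*C² (Y(C) = (C² + C²) + C = 2*C² + C = C + 2*C²)
Y((F - 1)²)⁴ = ((0 - 1)²*(1 + 2*(0 - 1)²))⁴ = ((-1)²*(1 + 2*(-1)²))⁴ = (1*(1 + 2*1))⁴ = (1*(1 + 2))⁴ = (1*3)⁴ = 3⁴ = 81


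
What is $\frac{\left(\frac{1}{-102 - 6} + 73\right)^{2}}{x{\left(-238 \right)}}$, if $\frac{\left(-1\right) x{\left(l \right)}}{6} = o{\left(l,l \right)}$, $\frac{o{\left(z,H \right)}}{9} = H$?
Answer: $\frac{62141689}{149905728} \approx 0.41454$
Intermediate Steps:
$o{\left(z,H \right)} = 9 H$
$x{\left(l \right)} = - 54 l$ ($x{\left(l \right)} = - 6 \cdot 9 l = - 54 l$)
$\frac{\left(\frac{1}{-102 - 6} + 73\right)^{2}}{x{\left(-238 \right)}} = \frac{\left(\frac{1}{-102 - 6} + 73\right)^{2}}{\left(-54\right) \left(-238\right)} = \frac{\left(\frac{1}{-108} + 73\right)^{2}}{12852} = \left(- \frac{1}{108} + 73\right)^{2} \cdot \frac{1}{12852} = \left(\frac{7883}{108}\right)^{2} \cdot \frac{1}{12852} = \frac{62141689}{11664} \cdot \frac{1}{12852} = \frac{62141689}{149905728}$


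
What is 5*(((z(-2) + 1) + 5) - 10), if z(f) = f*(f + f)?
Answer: 20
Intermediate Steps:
z(f) = 2*f² (z(f) = f*(2*f) = 2*f²)
5*(((z(-2) + 1) + 5) - 10) = 5*(((2*(-2)² + 1) + 5) - 10) = 5*(((2*4 + 1) + 5) - 10) = 5*(((8 + 1) + 5) - 10) = 5*((9 + 5) - 10) = 5*(14 - 10) = 5*4 = 20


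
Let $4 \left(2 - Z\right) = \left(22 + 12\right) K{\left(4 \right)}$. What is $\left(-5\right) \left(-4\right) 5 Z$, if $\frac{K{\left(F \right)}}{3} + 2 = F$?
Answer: $-4900$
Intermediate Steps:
$K{\left(F \right)} = -6 + 3 F$
$Z = -49$ ($Z = 2 - \frac{\left(22 + 12\right) \left(-6 + 3 \cdot 4\right)}{4} = 2 - \frac{34 \left(-6 + 12\right)}{4} = 2 - \frac{34 \cdot 6}{4} = 2 - 51 = -49$)
$\left(-5\right) \left(-4\right) 5 Z = \left(-5\right) \left(-4\right) 5 \left(-49\right) = 20 \cdot 5 \left(-49\right) = 100 \left(-49\right) = -4900$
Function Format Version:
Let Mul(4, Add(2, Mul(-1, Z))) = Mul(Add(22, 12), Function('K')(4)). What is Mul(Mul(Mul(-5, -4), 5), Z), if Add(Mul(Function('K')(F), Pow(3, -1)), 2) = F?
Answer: -4900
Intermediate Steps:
Function('K')(F) = Add(-6, Mul(3, F))
Z = -49 (Z = Add(2, Mul(Rational(-1, 4), Mul(Add(22, 12), Add(-6, Mul(3, 4))))) = Add(2, Mul(Rational(-1, 4), Mul(34, Add(-6, 12)))) = Add(2, Mul(Rational(-1, 4), Mul(34, 6))) = Add(2, Mul(Rational(-1, 4), 204)) = Add(2, -51) = -49)
Mul(Mul(Mul(-5, -4), 5), Z) = Mul(Mul(Mul(-5, -4), 5), -49) = Mul(Mul(20, 5), -49) = Mul(100, -49) = -4900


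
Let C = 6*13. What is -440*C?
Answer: -34320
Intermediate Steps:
C = 78
-440*C = -440*78 = -34320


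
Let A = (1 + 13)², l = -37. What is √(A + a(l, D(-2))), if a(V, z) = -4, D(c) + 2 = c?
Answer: 8*√3 ≈ 13.856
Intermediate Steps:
D(c) = -2 + c
A = 196 (A = 14² = 196)
√(A + a(l, D(-2))) = √(196 - 4) = √192 = 8*√3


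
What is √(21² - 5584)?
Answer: I*√5143 ≈ 71.715*I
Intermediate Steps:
√(21² - 5584) = √(441 - 5584) = √(-5143) = I*√5143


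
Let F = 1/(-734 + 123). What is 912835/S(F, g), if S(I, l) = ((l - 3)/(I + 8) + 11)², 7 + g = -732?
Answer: 4360205488023/31936831205 ≈ 136.53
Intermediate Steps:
g = -739 (g = -7 - 732 = -739)
F = -1/611 (F = 1/(-611) = -1/611 ≈ -0.0016367)
S(I, l) = (11 + (-3 + l)/(8 + I))² (S(I, l) = ((-3 + l)/(8 + I) + 11)² = (11 + (-3 + l)/(8 + I))²)
912835/S(F, g) = 912835/(((85 - 739 + 11*(-1/611))²/(8 - 1/611)²)) = 912835/(((85 - 739 - 11/611)²/(4887/611)²)) = 912835/((373321*(-399605/611)²/23882769)) = 912835/(((373321/23882769)*(159684156025/373321))) = 912835/(159684156025/23882769) = 912835*(23882769/159684156025) = 4360205488023/31936831205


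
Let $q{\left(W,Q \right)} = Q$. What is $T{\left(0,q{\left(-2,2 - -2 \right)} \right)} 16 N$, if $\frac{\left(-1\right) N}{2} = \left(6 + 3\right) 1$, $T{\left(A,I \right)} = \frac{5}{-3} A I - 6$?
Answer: $1728$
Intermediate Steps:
$T{\left(A,I \right)} = -6 - \frac{5 A I}{3}$ ($T{\left(A,I \right)} = 5 \left(- \frac{1}{3}\right) A I - 6 = - \frac{5 A}{3} I - 6 = - \frac{5 A I}{3} - 6 = -6 - \frac{5 A I}{3}$)
$N = -18$ ($N = - 2 \left(6 + 3\right) 1 = - 2 \cdot 9 \cdot 1 = \left(-2\right) 9 = -18$)
$T{\left(0,q{\left(-2,2 - -2 \right)} \right)} 16 N = \left(-6 - 0 \left(2 - -2\right)\right) 16 \left(-18\right) = \left(-6 - 0 \left(2 + 2\right)\right) 16 \left(-18\right) = \left(-6 - 0 \cdot 4\right) 16 \left(-18\right) = \left(-6 + 0\right) 16 \left(-18\right) = \left(-6\right) 16 \left(-18\right) = \left(-96\right) \left(-18\right) = 1728$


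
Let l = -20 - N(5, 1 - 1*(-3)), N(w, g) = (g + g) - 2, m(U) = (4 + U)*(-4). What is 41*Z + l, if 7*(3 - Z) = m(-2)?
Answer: 1007/7 ≈ 143.86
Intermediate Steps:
m(U) = -16 - 4*U
Z = 29/7 (Z = 3 - (-16 - 4*(-2))/7 = 3 - (-16 + 8)/7 = 3 - ⅐*(-8) = 3 + 8/7 = 29/7 ≈ 4.1429)
N(w, g) = -2 + 2*g (N(w, g) = 2*g - 2 = -2 + 2*g)
l = -26 (l = -20 - (-2 + 2*(1 - 1*(-3))) = -20 - (-2 + 2*(1 + 3)) = -20 - (-2 + 2*4) = -20 - (-2 + 8) = -20 - 1*6 = -20 - 6 = -26)
41*Z + l = 41*(29/7) - 26 = 1189/7 - 26 = 1007/7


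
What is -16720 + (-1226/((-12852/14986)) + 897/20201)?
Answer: -992434896290/64905813 ≈ -15290.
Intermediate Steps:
-16720 + (-1226/((-12852/14986)) + 897/20201) = -16720 + (-1226/((-12852*1/14986)) + 897*(1/20201)) = -16720 + (-1226/(-6426/7493) + 897/20201) = -16720 + (-1226*(-7493/6426) + 897/20201) = -16720 + (4593209/3213 + 897/20201) = -16720 + 92790297070/64905813 = -992434896290/64905813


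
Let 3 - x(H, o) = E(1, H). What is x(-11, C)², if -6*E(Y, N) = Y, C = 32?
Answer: 361/36 ≈ 10.028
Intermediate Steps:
E(Y, N) = -Y/6
x(H, o) = 19/6 (x(H, o) = 3 - (-1)/6 = 3 - 1*(-⅙) = 3 + ⅙ = 19/6)
x(-11, C)² = (19/6)² = 361/36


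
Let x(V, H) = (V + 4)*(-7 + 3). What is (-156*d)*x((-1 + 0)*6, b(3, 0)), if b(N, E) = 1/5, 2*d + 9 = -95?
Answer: 64896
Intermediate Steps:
d = -52 (d = -9/2 + (½)*(-95) = -9/2 - 95/2 = -52)
b(N, E) = ⅕
x(V, H) = -16 - 4*V (x(V, H) = (4 + V)*(-4) = -16 - 4*V)
(-156*d)*x((-1 + 0)*6, b(3, 0)) = (-156*(-52))*(-16 - 4*(-1 + 0)*6) = 8112*(-16 - (-4)*6) = 8112*(-16 - 4*(-6)) = 8112*(-16 + 24) = 8112*8 = 64896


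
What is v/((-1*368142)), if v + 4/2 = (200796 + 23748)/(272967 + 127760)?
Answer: 288455/73762219617 ≈ 3.9106e-6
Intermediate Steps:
v = -576910/400727 (v = -2 + (200796 + 23748)/(272967 + 127760) = -2 + 224544/400727 = -576910/400727 ≈ -1.4397)
v/((-1*368142)) = -576910/(400727*((-1*368142))) = -576910/400727/(-368142) = -576910/400727*(-1/368142) = 288455/73762219617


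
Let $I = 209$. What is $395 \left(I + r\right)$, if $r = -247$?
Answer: $-15010$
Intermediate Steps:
$395 \left(I + r\right) = 395 \left(209 - 247\right) = 395 \left(-38\right) = -15010$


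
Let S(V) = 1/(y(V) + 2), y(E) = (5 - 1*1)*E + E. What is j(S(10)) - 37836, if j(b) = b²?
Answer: -102308543/2704 ≈ -37836.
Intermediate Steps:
y(E) = 5*E (y(E) = (5 - 1)*E + E = 4*E + E = 5*E)
S(V) = 1/(2 + 5*V) (S(V) = 1/(5*V + 2) = 1/(2 + 5*V))
j(S(10)) - 37836 = (1/(2 + 5*10))² - 37836 = (1/(2 + 50))² - 37836 = (1/52)² - 37836 = 1/2704 - 37836 = -102308543/2704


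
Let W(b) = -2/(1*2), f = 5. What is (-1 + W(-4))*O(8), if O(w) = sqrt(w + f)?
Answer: -2*sqrt(13) ≈ -7.2111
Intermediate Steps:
O(w) = sqrt(5 + w) (O(w) = sqrt(w + 5) = sqrt(5 + w))
W(b) = -1 (W(b) = -2/2 = -2*1/2 = -1)
(-1 + W(-4))*O(8) = (-1 - 1)*sqrt(5 + 8) = -2*sqrt(13)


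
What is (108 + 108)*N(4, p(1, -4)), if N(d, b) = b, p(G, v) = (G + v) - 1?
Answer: -864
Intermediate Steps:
p(G, v) = -1 + G + v
(108 + 108)*N(4, p(1, -4)) = (108 + 108)*(-1 + 1 - 4) = 216*(-4) = -864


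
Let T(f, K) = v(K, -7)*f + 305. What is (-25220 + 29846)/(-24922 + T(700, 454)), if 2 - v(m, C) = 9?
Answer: -1542/9839 ≈ -0.15672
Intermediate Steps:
v(m, C) = -7 (v(m, C) = 2 - 1*9 = 2 - 9 = -7)
T(f, K) = 305 - 7*f (T(f, K) = -7*f + 305 = 305 - 7*f)
(-25220 + 29846)/(-24922 + T(700, 454)) = (-25220 + 29846)/(-24922 + (305 - 7*700)) = 4626/(-24922 + (305 - 4900)) = 4626/(-24922 - 4595) = 4626/(-29517) = 4626*(-1/29517) = -1542/9839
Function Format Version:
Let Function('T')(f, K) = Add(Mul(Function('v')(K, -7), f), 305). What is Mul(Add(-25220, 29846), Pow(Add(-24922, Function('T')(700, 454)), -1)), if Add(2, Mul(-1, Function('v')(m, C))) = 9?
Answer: Rational(-1542, 9839) ≈ -0.15672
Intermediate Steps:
Function('v')(m, C) = -7 (Function('v')(m, C) = Add(2, Mul(-1, 9)) = Add(2, -9) = -7)
Function('T')(f, K) = Add(305, Mul(-7, f)) (Function('T')(f, K) = Add(Mul(-7, f), 305) = Add(305, Mul(-7, f)))
Mul(Add(-25220, 29846), Pow(Add(-24922, Function('T')(700, 454)), -1)) = Mul(Add(-25220, 29846), Pow(Add(-24922, Add(305, Mul(-7, 700))), -1)) = Mul(4626, Pow(Add(-24922, Add(305, -4900)), -1)) = Mul(4626, Pow(Add(-24922, -4595), -1)) = Mul(4626, Pow(-29517, -1)) = Mul(4626, Rational(-1, 29517)) = Rational(-1542, 9839)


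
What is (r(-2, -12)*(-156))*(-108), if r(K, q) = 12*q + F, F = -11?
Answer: -2611440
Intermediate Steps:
r(K, q) = -11 + 12*q (r(K, q) = 12*q - 11 = -11 + 12*q)
(r(-2, -12)*(-156))*(-108) = ((-11 + 12*(-12))*(-156))*(-108) = ((-11 - 144)*(-156))*(-108) = -155*(-156)*(-108) = 24180*(-108) = -2611440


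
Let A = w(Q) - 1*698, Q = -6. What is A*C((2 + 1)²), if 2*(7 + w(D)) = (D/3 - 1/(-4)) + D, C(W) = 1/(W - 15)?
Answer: 5671/48 ≈ 118.15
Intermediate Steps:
C(W) = 1/(-15 + W)
w(D) = -55/8 + 2*D/3 (w(D) = -7 + ((D/3 - 1/(-4)) + D)/2 = -7 + ((D*(⅓) - 1*(-¼)) + D)/2 = -7 + ((D/3 + ¼) + D)/2 = -7 + ((¼ + D/3) + D)/2 = -7 + (¼ + 4*D/3)/2 = -7 + (⅛ + 2*D/3) = -55/8 + 2*D/3)
A = -5671/8 (A = (-55/8 + (⅔)*(-6)) - 1*698 = (-55/8 - 4) - 698 = -87/8 - 698 = -5671/8 ≈ -708.88)
A*C((2 + 1)²) = -5671/(8*(-15 + (2 + 1)²)) = -5671/(8*(-15 + 3²)) = -5671/(8*(-15 + 9)) = -5671/8/(-6) = -5671/8*(-⅙) = 5671/48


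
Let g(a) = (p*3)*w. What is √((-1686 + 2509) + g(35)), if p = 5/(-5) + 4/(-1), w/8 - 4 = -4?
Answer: √823 ≈ 28.688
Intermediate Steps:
w = 0 (w = 32 + 8*(-4) = 32 - 32 = 0)
p = -5 (p = 5*(-⅕) + 4*(-1) = -1 - 4 = -5)
g(a) = 0 (g(a) = -5*3*0 = -15*0 = 0)
√((-1686 + 2509) + g(35)) = √((-1686 + 2509) + 0) = √(823 + 0) = √823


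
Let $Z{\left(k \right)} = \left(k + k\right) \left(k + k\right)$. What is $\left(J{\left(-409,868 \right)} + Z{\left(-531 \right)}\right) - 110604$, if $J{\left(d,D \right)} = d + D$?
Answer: $1017699$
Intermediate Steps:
$J{\left(d,D \right)} = D + d$
$Z{\left(k \right)} = 4 k^{2}$ ($Z{\left(k \right)} = 2 k 2 k = 4 k^{2}$)
$\left(J{\left(-409,868 \right)} + Z{\left(-531 \right)}\right) - 110604 = \left(\left(868 - 409\right) + 4 \left(-531\right)^{2}\right) - 110604 = \left(459 + 4 \cdot 281961\right) - 110604 = \left(459 + 1127844\right) - 110604 = 1128303 - 110604 = 1017699$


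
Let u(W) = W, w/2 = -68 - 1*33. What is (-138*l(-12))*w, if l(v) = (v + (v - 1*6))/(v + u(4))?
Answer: 104535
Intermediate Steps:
w = -202 (w = 2*(-68 - 1*33) = 2*(-68 - 33) = 2*(-101) = -202)
l(v) = (-6 + 2*v)/(4 + v) (l(v) = (v + (v - 1*6))/(v + 4) = (v + (v - 6))/(4 + v) = (v + (-6 + v))/(4 + v) = (-6 + 2*v)/(4 + v))
(-138*l(-12))*w = -276*(-3 - 12)/(4 - 12)*(-202) = -276*(-15)/(-8)*(-202) = -276*(-1)*(-15)/8*(-202) = -138*15/4*(-202) = -1035/2*(-202) = 104535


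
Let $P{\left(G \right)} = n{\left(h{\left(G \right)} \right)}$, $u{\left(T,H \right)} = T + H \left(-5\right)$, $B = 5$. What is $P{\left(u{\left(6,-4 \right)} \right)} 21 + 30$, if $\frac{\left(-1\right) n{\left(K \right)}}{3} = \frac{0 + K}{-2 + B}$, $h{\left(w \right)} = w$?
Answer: $-516$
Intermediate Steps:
$u{\left(T,H \right)} = T - 5 H$
$n{\left(K \right)} = - K$ ($n{\left(K \right)} = - 3 \frac{0 + K}{-2 + 5} = - 3 \frac{K}{3} = - K$)
$P{\left(G \right)} = - G$
$P{\left(u{\left(6,-4 \right)} \right)} 21 + 30 = - (6 - -20) 21 + 30 = - (6 + 20) 21 + 30 = \left(-1\right) 26 \cdot 21 + 30 = \left(-26\right) 21 + 30 = -546 + 30 = -516$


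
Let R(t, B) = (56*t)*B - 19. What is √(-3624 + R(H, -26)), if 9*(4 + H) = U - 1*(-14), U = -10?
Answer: √13805/3 ≈ 39.165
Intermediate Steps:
H = -32/9 (H = -4 + (-10 - 1*(-14))/9 = -4 + (-10 + 14)/9 = -4 + (⅑)*4 = -4 + 4/9 = -32/9 ≈ -3.5556)
R(t, B) = -19 + 56*B*t (R(t, B) = 56*B*t - 19 = -19 + 56*B*t)
√(-3624 + R(H, -26)) = √(-3624 + (-19 + 56*(-26)*(-32/9))) = √(-3624 + (-19 + 46592/9)) = √(-3624 + 46421/9) = √(13805/9) = √13805/3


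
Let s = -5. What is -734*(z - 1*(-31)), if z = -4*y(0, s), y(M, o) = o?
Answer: -37434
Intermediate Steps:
z = 20 (z = -4*(-5) = 20)
-734*(z - 1*(-31)) = -734*(20 - 1*(-31)) = -734*(20 + 31) = -734*51 = -37434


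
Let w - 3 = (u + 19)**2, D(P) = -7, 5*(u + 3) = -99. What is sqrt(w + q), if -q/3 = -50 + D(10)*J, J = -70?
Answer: 2*I*sqrt(8141)/5 ≈ 36.091*I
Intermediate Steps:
u = -114/5 (u = -3 + (1/5)*(-99) = -3 - 99/5 = -114/5 ≈ -22.800)
w = 436/25 (w = 3 + (-114/5 + 19)**2 = 3 + (-19/5)**2 = 3 + 361/25 = 436/25 ≈ 17.440)
q = -1320 (q = -3*(-50 - 7*(-70)) = -3*(-50 + 490) = -3*440 = -1320)
sqrt(w + q) = sqrt(436/25 - 1320) = sqrt(-32564/25) = 2*I*sqrt(8141)/5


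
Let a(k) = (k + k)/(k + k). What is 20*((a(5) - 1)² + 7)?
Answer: 140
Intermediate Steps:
a(k) = 1 (a(k) = (2*k)/((2*k)) = (2*k)*(1/(2*k)) = 1)
20*((a(5) - 1)² + 7) = 20*((1 - 1)² + 7) = 20*(0² + 7) = 20*(0 + 7) = 20*7 = 140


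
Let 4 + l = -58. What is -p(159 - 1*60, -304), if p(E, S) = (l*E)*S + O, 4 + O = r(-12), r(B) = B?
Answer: -1865936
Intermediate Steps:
l = -62 (l = -4 - 58 = -62)
O = -16 (O = -4 - 12 = -16)
p(E, S) = -16 - 62*E*S (p(E, S) = (-62*E)*S - 16 = -62*E*S - 16 = -16 - 62*E*S)
-p(159 - 1*60, -304) = -(-16 - 62*(159 - 1*60)*(-304)) = -(-16 - 62*(159 - 60)*(-304)) = -(-16 - 62*99*(-304)) = -(-16 + 1865952) = -1*1865936 = -1865936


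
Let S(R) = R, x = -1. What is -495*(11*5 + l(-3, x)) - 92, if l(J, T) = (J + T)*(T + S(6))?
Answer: -17417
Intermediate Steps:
l(J, T) = (6 + T)*(J + T) (l(J, T) = (J + T)*(T + 6) = (J + T)*(6 + T) = (6 + T)*(J + T))
-495*(11*5 + l(-3, x)) - 92 = -495*(11*5 + ((-1)² + 6*(-3) + 6*(-1) - 3*(-1))) - 92 = -495*(55 + (1 - 18 - 6 + 3)) - 92 = -495*(55 - 20) - 92 = -495*35 - 92 = -17325 - 92 = -17417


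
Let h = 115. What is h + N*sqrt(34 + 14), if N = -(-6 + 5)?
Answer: 115 + 4*sqrt(3) ≈ 121.93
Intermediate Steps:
N = 1 (N = -1*(-1) = 1)
h + N*sqrt(34 + 14) = 115 + 1*sqrt(34 + 14) = 115 + 1*sqrt(48) = 115 + 1*(4*sqrt(3)) = 115 + 4*sqrt(3)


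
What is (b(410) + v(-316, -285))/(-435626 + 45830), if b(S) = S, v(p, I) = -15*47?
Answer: 295/389796 ≈ 0.00075681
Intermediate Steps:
v(p, I) = -705
(b(410) + v(-316, -285))/(-435626 + 45830) = (410 - 705)/(-435626 + 45830) = -295/(-389796) = -295*(-1/389796) = 295/389796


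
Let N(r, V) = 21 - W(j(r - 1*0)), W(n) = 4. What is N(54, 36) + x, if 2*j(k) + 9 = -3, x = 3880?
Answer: 3897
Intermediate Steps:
j(k) = -6 (j(k) = -9/2 + (½)*(-3) = -9/2 - 3/2 = -6)
N(r, V) = 17 (N(r, V) = 21 - 1*4 = 21 - 4 = 17)
N(54, 36) + x = 17 + 3880 = 3897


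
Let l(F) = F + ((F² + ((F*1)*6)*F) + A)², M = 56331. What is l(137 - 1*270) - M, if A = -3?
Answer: 15331335936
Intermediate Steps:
l(F) = F + (-3 + 7*F²)² (l(F) = F + ((F² + ((F*1)*6)*F) - 3)² = F + ((F² + (F*6)*F) - 3)² = F + ((F² + (6*F)*F) - 3)² = F + ((F² + 6*F²) - 3)² = F + (7*F² - 3)² = F + (-3 + 7*F²)²)
l(137 - 1*270) - M = ((137 - 1*270) + (-3 + 7*(137 - 1*270)²)²) - 1*56331 = ((137 - 270) + (-3 + 7*(137 - 270)²)²) - 56331 = (-133 + (-3 + 7*(-133)²)²) - 56331 = (-133 + (-3 + 7*17689)²) - 56331 = (-133 + (-3 + 123823)²) - 56331 = (-133 + 123820²) - 56331 = (-133 + 15331392400) - 56331 = 15331392267 - 56331 = 15331335936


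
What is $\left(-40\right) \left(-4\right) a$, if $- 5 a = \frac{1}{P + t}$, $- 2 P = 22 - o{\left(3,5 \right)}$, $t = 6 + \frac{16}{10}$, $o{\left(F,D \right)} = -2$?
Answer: $\frac{80}{11} \approx 7.2727$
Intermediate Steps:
$t = \frac{38}{5}$ ($t = 6 + 16 \cdot \frac{1}{10} = 6 + \frac{8}{5} = \frac{38}{5} \approx 7.6$)
$P = -12$ ($P = - \frac{22 - -2}{2} = - \frac{22 + 2}{2} = \left(- \frac{1}{2}\right) 24 = -12$)
$a = \frac{1}{22}$ ($a = - \frac{1}{5 \left(-12 + \frac{38}{5}\right)} = - \frac{1}{5 \left(- \frac{22}{5}\right)} = \left(- \frac{1}{5}\right) \left(- \frac{5}{22}\right) = \frac{1}{22} \approx 0.045455$)
$\left(-40\right) \left(-4\right) a = \left(-40\right) \left(-4\right) \frac{1}{22} = 160 \cdot \frac{1}{22} = \frac{80}{11}$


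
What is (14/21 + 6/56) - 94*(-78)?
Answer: 615953/84 ≈ 7332.8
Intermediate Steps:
(14/21 + 6/56) - 94*(-78) = (14*(1/21) + 6*(1/56)) + 7332 = (⅔ + 3/28) + 7332 = 65/84 + 7332 = 615953/84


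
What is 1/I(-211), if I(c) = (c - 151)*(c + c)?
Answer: 1/152764 ≈ 6.5460e-6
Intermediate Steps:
I(c) = 2*c*(-151 + c) (I(c) = (-151 + c)*(2*c) = 2*c*(-151 + c))
1/I(-211) = 1/(2*(-211)*(-151 - 211)) = 1/(2*(-211)*(-362)) = 1/152764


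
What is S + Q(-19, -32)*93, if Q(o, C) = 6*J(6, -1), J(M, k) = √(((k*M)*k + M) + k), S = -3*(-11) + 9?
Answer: 42 + 558*√11 ≈ 1892.7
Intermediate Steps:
S = 42 (S = 33 + 9 = 42)
J(M, k) = √(M + k + M*k²) (J(M, k) = √(((M*k)*k + M) + k) = √((M*k² + M) + k) = √((M + M*k²) + k) = √(M + k + M*k²))
Q(o, C) = 6*√11 (Q(o, C) = 6*√(6 - 1 + 6*(-1)²) = 6*√(6 - 1 + 6*1) = 6*√(6 - 1 + 6) = 6*√11)
S + Q(-19, -32)*93 = 42 + (6*√11)*93 = 42 + 558*√11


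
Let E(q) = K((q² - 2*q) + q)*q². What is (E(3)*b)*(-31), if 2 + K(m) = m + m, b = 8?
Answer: -22320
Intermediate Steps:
K(m) = -2 + 2*m (K(m) = -2 + (m + m) = -2 + 2*m)
E(q) = q²*(-2 - 2*q + 2*q²) (E(q) = (-2 + 2*((q² - 2*q) + q))*q² = (-2 + 2*(q² - q))*q² = (-2 + (-2*q + 2*q²))*q² = (-2 - 2*q + 2*q²)*q² = q²*(-2 - 2*q + 2*q²))
(E(3)*b)*(-31) = ((2*3²*(-1 + 3*(-1 + 3)))*8)*(-31) = ((2*9*(-1 + 3*2))*8)*(-31) = ((2*9*(-1 + 6))*8)*(-31) = ((2*9*5)*8)*(-31) = (90*8)*(-31) = 720*(-31) = -22320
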